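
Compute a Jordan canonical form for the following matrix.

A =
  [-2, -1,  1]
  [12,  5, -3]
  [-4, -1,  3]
J_2(2) ⊕ J_1(2)

The characteristic polynomial is
  det(x·I − A) = x^3 - 6*x^2 + 12*x - 8 = (x - 2)^3

Eigenvalues and multiplicities (the geometric multiplicity of λ is n − rank(A − λI), which equals the number of Jordan blocks for λ):
  λ = 2: algebraic multiplicity = 3, geometric multiplicity = 2

Determining the block sizes for each eigenvalue:
  λ = 2: 2 blocks summing to 3 forces exactly one block of size 2 and the rest size 1 → block sizes [2, 1]

Assembling the blocks gives a Jordan form
J =
  [2, 1, 0]
  [0, 2, 0]
  [0, 0, 2]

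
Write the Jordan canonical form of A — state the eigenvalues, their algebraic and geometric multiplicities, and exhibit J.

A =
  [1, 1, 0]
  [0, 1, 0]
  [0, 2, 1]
J_2(1) ⊕ J_1(1)

The characteristic polynomial is
  det(x·I − A) = x^3 - 3*x^2 + 3*x - 1 = (x - 1)^3

Eigenvalues and multiplicities (the geometric multiplicity of λ is n − rank(A − λI), which equals the number of Jordan blocks for λ):
  λ = 1: algebraic multiplicity = 3, geometric multiplicity = 2

Determining the block sizes for each eigenvalue:
  λ = 1: 2 blocks summing to 3 forces exactly one block of size 2 and the rest size 1 → block sizes [2, 1]

Assembling the blocks gives a Jordan form
J =
  [1, 1, 0]
  [0, 1, 0]
  [0, 0, 1]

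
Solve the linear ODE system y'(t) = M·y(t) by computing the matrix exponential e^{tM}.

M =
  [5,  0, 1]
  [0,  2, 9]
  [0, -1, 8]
e^{tM} =
  [exp(5*t), -t^2*exp(5*t)/2, 3*t^2*exp(5*t)/2 + t*exp(5*t)]
  [0, -3*t*exp(5*t) + exp(5*t), 9*t*exp(5*t)]
  [0, -t*exp(5*t), 3*t*exp(5*t) + exp(5*t)]

Strategy: write M = P · J · P⁻¹ where J is a Jordan canonical form, so e^{tM} = P · e^{tJ} · P⁻¹, and e^{tJ} can be computed block-by-block.

M has Jordan form
J =
  [5, 1, 0]
  [0, 5, 1]
  [0, 0, 5]
(up to reordering of blocks).

Per-block formulas:
  For a 3×3 Jordan block J_3(5): exp(t · J_3(5)) = e^(5t)·(I + t·N + (t^2/2)·N^2), where N is the 3×3 nilpotent shift.

After assembling e^{tJ} and conjugating by P, we get:

e^{tM} =
  [exp(5*t), -t^2*exp(5*t)/2, 3*t^2*exp(5*t)/2 + t*exp(5*t)]
  [0, -3*t*exp(5*t) + exp(5*t), 9*t*exp(5*t)]
  [0, -t*exp(5*t), 3*t*exp(5*t) + exp(5*t)]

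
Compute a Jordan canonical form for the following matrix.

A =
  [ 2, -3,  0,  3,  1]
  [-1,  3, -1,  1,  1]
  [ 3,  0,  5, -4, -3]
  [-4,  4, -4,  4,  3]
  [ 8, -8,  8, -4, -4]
J_3(2) ⊕ J_2(2)

The characteristic polynomial is
  det(x·I − A) = x^5 - 10*x^4 + 40*x^3 - 80*x^2 + 80*x - 32 = (x - 2)^5

Eigenvalues and multiplicities (the geometric multiplicity of λ is n − rank(A − λI), which equals the number of Jordan blocks for λ):
  λ = 2: algebraic multiplicity = 5, geometric multiplicity = 2

Determining the block sizes for each eigenvalue:
  λ = 2: with am = 5 and gm = 2, the partition is not yet determined (e.g. several partitions of 5 into 2 parts exist). Let N = A − (2)·I. Computing rank(N^1) = 3, rank(N^2) = 1, rank(N^3) = 0; the number of blocks of size ≥ j is rank(N^{j−1}) − rank(N^j), giving [2, 2, 1]. So we have 1 block(s) of size 3, 1 block(s) of size 2 → block sizes [3, 2]

Assembling the blocks gives a Jordan form
J =
  [2, 1, 0, 0, 0]
  [0, 2, 1, 0, 0]
  [0, 0, 2, 0, 0]
  [0, 0, 0, 2, 1]
  [0, 0, 0, 0, 2]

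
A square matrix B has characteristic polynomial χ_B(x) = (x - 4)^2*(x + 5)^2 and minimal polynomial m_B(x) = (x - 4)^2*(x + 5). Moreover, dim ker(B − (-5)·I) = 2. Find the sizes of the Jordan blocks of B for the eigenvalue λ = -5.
Block sizes for λ = -5: [1, 1]

Step 1 — from the characteristic polynomial, algebraic multiplicity of λ = -5 is 2. From dim ker(B − (-5)·I) = 2, there are exactly 2 Jordan blocks for λ = -5.
Step 2 — from the minimal polynomial, the factor (x + 5) tells us the largest block for λ = -5 has size 1.
Step 3 — with total size 2, 2 blocks, and largest block 1, the block sizes (in nonincreasing order) are [1, 1].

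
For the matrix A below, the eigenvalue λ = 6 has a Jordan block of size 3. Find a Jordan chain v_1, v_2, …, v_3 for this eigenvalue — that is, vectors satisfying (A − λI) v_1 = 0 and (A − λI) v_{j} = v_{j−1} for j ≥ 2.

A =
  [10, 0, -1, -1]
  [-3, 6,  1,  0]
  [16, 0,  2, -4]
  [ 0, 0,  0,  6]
A Jordan chain for λ = 6 of length 3:
v_1 = (0, 4, 0, 0)ᵀ
v_2 = (4, -3, 16, 0)ᵀ
v_3 = (1, 0, 0, 0)ᵀ

Let N = A − (6)·I. We want v_3 with N^3 v_3 = 0 but N^2 v_3 ≠ 0; then v_{j-1} := N · v_j for j = 3, …, 2.

Pick v_3 = (1, 0, 0, 0)ᵀ.
Then v_2 = N · v_3 = (4, -3, 16, 0)ᵀ.
Then v_1 = N · v_2 = (0, 4, 0, 0)ᵀ.

Sanity check: (A − (6)·I) v_1 = (0, 0, 0, 0)ᵀ = 0. ✓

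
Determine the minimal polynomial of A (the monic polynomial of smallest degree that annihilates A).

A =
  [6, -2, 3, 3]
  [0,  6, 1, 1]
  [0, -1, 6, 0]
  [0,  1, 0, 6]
x^3 - 18*x^2 + 108*x - 216

The characteristic polynomial is χ_A(x) = (x - 6)^4, so the eigenvalues are known. The minimal polynomial is
  m_A(x) = Π_λ (x − λ)^{k_λ}
where k_λ is the size of the *largest* Jordan block for λ (equivalently, the smallest k with (A − λI)^k v = 0 for every generalised eigenvector v of λ).

  λ = 6: largest Jordan block has size 3, contributing (x − 6)^3

So m_A(x) = (x - 6)^3 = x^3 - 18*x^2 + 108*x - 216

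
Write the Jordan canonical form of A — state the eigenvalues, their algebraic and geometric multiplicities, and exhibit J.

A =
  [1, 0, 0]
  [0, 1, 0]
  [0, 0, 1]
J_1(1) ⊕ J_1(1) ⊕ J_1(1)

The characteristic polynomial is
  det(x·I − A) = x^3 - 3*x^2 + 3*x - 1 = (x - 1)^3

Eigenvalues and multiplicities (the geometric multiplicity of λ is n − rank(A − λI), which equals the number of Jordan blocks for λ):
  λ = 1: algebraic multiplicity = 3, geometric multiplicity = 3

Determining the block sizes for each eigenvalue:
  λ = 1: gm = am = 3, so every block has size 1 → block sizes [1, 1, 1]

Assembling the blocks gives a Jordan form
J =
  [1, 0, 0]
  [0, 1, 0]
  [0, 0, 1]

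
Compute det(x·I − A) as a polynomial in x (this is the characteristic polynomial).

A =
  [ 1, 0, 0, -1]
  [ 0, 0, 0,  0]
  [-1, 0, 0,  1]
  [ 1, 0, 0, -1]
x^4

Expanding det(x·I − A) (e.g. by cofactor expansion or by noting that A is similar to its Jordan form J, which has the same characteristic polynomial as A) gives
  χ_A(x) = x^4
which factors as x^4. The eigenvalues (with algebraic multiplicities) are λ = 0 with multiplicity 4.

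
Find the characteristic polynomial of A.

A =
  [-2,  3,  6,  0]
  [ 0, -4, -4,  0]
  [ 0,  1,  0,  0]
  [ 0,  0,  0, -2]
x^4 + 8*x^3 + 24*x^2 + 32*x + 16

Expanding det(x·I − A) (e.g. by cofactor expansion or by noting that A is similar to its Jordan form J, which has the same characteristic polynomial as A) gives
  χ_A(x) = x^4 + 8*x^3 + 24*x^2 + 32*x + 16
which factors as (x + 2)^4. The eigenvalues (with algebraic multiplicities) are λ = -2 with multiplicity 4.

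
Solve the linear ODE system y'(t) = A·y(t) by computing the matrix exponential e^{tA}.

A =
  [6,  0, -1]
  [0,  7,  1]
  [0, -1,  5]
e^{tA} =
  [exp(6*t), t^2*exp(6*t)/2, t^2*exp(6*t)/2 - t*exp(6*t)]
  [0, t*exp(6*t) + exp(6*t), t*exp(6*t)]
  [0, -t*exp(6*t), -t*exp(6*t) + exp(6*t)]

Strategy: write A = P · J · P⁻¹ where J is a Jordan canonical form, so e^{tA} = P · e^{tJ} · P⁻¹, and e^{tJ} can be computed block-by-block.

A has Jordan form
J =
  [6, 1, 0]
  [0, 6, 1]
  [0, 0, 6]
(up to reordering of blocks).

Per-block formulas:
  For a 3×3 Jordan block J_3(6): exp(t · J_3(6)) = e^(6t)·(I + t·N + (t^2/2)·N^2), where N is the 3×3 nilpotent shift.

After assembling e^{tJ} and conjugating by P, we get:

e^{tA} =
  [exp(6*t), t^2*exp(6*t)/2, t^2*exp(6*t)/2 - t*exp(6*t)]
  [0, t*exp(6*t) + exp(6*t), t*exp(6*t)]
  [0, -t*exp(6*t), -t*exp(6*t) + exp(6*t)]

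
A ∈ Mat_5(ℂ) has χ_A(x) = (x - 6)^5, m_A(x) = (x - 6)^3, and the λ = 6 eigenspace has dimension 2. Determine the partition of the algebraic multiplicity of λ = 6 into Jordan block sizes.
Block sizes for λ = 6: [3, 2]

Step 1 — from the characteristic polynomial, algebraic multiplicity of λ = 6 is 5. From dim ker(A − (6)·I) = 2, there are exactly 2 Jordan blocks for λ = 6.
Step 2 — from the minimal polynomial, the factor (x − 6)^3 tells us the largest block for λ = 6 has size 3.
Step 3 — with total size 5, 2 blocks, and largest block 3, the block sizes (in nonincreasing order) are [3, 2].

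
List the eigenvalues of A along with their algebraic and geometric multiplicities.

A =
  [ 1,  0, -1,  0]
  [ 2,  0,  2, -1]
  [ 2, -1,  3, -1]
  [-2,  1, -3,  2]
λ = 1: alg = 2, geom = 2; λ = 2: alg = 2, geom = 1

Step 1 — factor the characteristic polynomial to read off the algebraic multiplicities:
  χ_A(x) = (x - 2)^2*(x - 1)^2

Step 2 — compute geometric multiplicities via the rank-nullity identity g(λ) = n − rank(A − λI):
  rank(A − (1)·I) = 2, so dim ker(A − (1)·I) = n − 2 = 2
  rank(A − (2)·I) = 3, so dim ker(A − (2)·I) = n − 3 = 1

Summary:
  λ = 1: algebraic multiplicity = 2, geometric multiplicity = 2
  λ = 2: algebraic multiplicity = 2, geometric multiplicity = 1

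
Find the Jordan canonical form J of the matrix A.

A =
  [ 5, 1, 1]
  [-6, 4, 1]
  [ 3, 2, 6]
J_3(5)

The characteristic polynomial is
  det(x·I − A) = x^3 - 15*x^2 + 75*x - 125 = (x - 5)^3

Eigenvalues and multiplicities (the geometric multiplicity of λ is n − rank(A − λI), which equals the number of Jordan blocks for λ):
  λ = 5: algebraic multiplicity = 3, geometric multiplicity = 1

Determining the block sizes for each eigenvalue:
  λ = 5: one block (gm = 1), so the single block has size am = 3 → block sizes [3]

Assembling the blocks gives a Jordan form
J =
  [5, 1, 0]
  [0, 5, 1]
  [0, 0, 5]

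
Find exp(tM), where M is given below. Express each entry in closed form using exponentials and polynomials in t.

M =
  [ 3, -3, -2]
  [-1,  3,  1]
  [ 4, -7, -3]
e^{tM} =
  [-t^2*exp(t)/2 + 2*t*exp(t) + exp(t), t^2*exp(t) - 3*t*exp(t), t^2*exp(t)/2 - 2*t*exp(t)]
  [-t*exp(t), 2*t*exp(t) + exp(t), t*exp(t)]
  [-t^2*exp(t)/2 + 4*t*exp(t), t^2*exp(t) - 7*t*exp(t), t^2*exp(t)/2 - 4*t*exp(t) + exp(t)]

Strategy: write M = P · J · P⁻¹ where J is a Jordan canonical form, so e^{tM} = P · e^{tJ} · P⁻¹, and e^{tJ} can be computed block-by-block.

M has Jordan form
J =
  [1, 1, 0]
  [0, 1, 1]
  [0, 0, 1]
(up to reordering of blocks).

Per-block formulas:
  For a 3×3 Jordan block J_3(1): exp(t · J_3(1)) = e^(1t)·(I + t·N + (t^2/2)·N^2), where N is the 3×3 nilpotent shift.

After assembling e^{tJ} and conjugating by P, we get:

e^{tM} =
  [-t^2*exp(t)/2 + 2*t*exp(t) + exp(t), t^2*exp(t) - 3*t*exp(t), t^2*exp(t)/2 - 2*t*exp(t)]
  [-t*exp(t), 2*t*exp(t) + exp(t), t*exp(t)]
  [-t^2*exp(t)/2 + 4*t*exp(t), t^2*exp(t) - 7*t*exp(t), t^2*exp(t)/2 - 4*t*exp(t) + exp(t)]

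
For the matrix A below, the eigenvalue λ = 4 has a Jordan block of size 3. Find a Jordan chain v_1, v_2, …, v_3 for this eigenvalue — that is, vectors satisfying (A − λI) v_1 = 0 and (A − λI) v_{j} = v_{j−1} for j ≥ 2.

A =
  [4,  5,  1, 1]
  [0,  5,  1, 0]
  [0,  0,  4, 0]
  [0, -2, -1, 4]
A Jordan chain for λ = 4 of length 3:
v_1 = (-1, 0, 0, 0)ᵀ
v_2 = (4, 0, 0, -1)ᵀ
v_3 = (0, 1, -1, 0)ᵀ

Let N = A − (4)·I. We want v_3 with N^3 v_3 = 0 but N^2 v_3 ≠ 0; then v_{j-1} := N · v_j for j = 3, …, 2.

Pick v_3 = (0, 1, -1, 0)ᵀ.
Then v_2 = N · v_3 = (4, 0, 0, -1)ᵀ.
Then v_1 = N · v_2 = (-1, 0, 0, 0)ᵀ.

Sanity check: (A − (4)·I) v_1 = (0, 0, 0, 0)ᵀ = 0. ✓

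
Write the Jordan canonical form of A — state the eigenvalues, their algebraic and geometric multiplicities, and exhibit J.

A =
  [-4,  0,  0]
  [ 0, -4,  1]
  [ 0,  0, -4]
J_2(-4) ⊕ J_1(-4)

The characteristic polynomial is
  det(x·I − A) = x^3 + 12*x^2 + 48*x + 64 = (x + 4)^3

Eigenvalues and multiplicities (the geometric multiplicity of λ is n − rank(A − λI), which equals the number of Jordan blocks for λ):
  λ = -4: algebraic multiplicity = 3, geometric multiplicity = 2

Determining the block sizes for each eigenvalue:
  λ = -4: 2 blocks summing to 3 forces exactly one block of size 2 and the rest size 1 → block sizes [2, 1]

Assembling the blocks gives a Jordan form
J =
  [-4,  1,  0]
  [ 0, -4,  0]
  [ 0,  0, -4]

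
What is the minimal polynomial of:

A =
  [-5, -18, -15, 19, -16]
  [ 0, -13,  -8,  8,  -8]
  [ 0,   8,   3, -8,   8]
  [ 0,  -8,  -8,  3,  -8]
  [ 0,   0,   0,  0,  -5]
x^3 + 7*x^2 - 5*x - 75

The characteristic polynomial is χ_A(x) = (x - 3)*(x + 5)^4, so the eigenvalues are known. The minimal polynomial is
  m_A(x) = Π_λ (x − λ)^{k_λ}
where k_λ is the size of the *largest* Jordan block for λ (equivalently, the smallest k with (A − λI)^k v = 0 for every generalised eigenvector v of λ).

  λ = -5: largest Jordan block has size 2, contributing (x + 5)^2
  λ = 3: largest Jordan block has size 1, contributing (x − 3)

So m_A(x) = (x - 3)*(x + 5)^2 = x^3 + 7*x^2 - 5*x - 75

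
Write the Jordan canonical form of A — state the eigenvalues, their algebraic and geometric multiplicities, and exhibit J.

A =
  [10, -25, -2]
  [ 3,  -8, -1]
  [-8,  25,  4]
J_3(2)

The characteristic polynomial is
  det(x·I − A) = x^3 - 6*x^2 + 12*x - 8 = (x - 2)^3

Eigenvalues and multiplicities (the geometric multiplicity of λ is n − rank(A − λI), which equals the number of Jordan blocks for λ):
  λ = 2: algebraic multiplicity = 3, geometric multiplicity = 1

Determining the block sizes for each eigenvalue:
  λ = 2: one block (gm = 1), so the single block has size am = 3 → block sizes [3]

Assembling the blocks gives a Jordan form
J =
  [2, 1, 0]
  [0, 2, 1]
  [0, 0, 2]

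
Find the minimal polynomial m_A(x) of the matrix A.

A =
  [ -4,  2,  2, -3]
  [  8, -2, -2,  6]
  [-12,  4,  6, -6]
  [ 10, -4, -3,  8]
x^3 - 6*x^2 + 12*x - 8

The characteristic polynomial is χ_A(x) = (x - 2)^4, so the eigenvalues are known. The minimal polynomial is
  m_A(x) = Π_λ (x − λ)^{k_λ}
where k_λ is the size of the *largest* Jordan block for λ (equivalently, the smallest k with (A − λI)^k v = 0 for every generalised eigenvector v of λ).

  λ = 2: largest Jordan block has size 3, contributing (x − 2)^3

So m_A(x) = (x - 2)^3 = x^3 - 6*x^2 + 12*x - 8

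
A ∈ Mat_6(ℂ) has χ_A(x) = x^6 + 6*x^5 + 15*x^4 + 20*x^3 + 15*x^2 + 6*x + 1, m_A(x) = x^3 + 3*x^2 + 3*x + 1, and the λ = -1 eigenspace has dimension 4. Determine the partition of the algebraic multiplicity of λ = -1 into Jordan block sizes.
Block sizes for λ = -1: [3, 1, 1, 1]

Step 1 — from the characteristic polynomial, algebraic multiplicity of λ = -1 is 6. From dim ker(A − (-1)·I) = 4, there are exactly 4 Jordan blocks for λ = -1.
Step 2 — from the minimal polynomial, the factor (x + 1)^3 tells us the largest block for λ = -1 has size 3.
Step 3 — with total size 6, 4 blocks, and largest block 3, the block sizes (in nonincreasing order) are [3, 1, 1, 1].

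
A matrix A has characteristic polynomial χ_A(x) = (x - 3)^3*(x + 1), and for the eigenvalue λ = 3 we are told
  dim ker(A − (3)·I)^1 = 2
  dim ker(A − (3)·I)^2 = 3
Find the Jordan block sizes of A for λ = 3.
Block sizes for λ = 3: [2, 1]

From the dimensions of kernels of powers, the number of Jordan blocks of size at least j is d_j − d_{j−1} where d_j = dim ker(N^j) (with d_0 = 0). Computing the differences gives [2, 1].
The number of blocks of size exactly k is (#blocks of size ≥ k) − (#blocks of size ≥ k + 1), so the partition is: 1 block(s) of size 1, 1 block(s) of size 2.
In nonincreasing order the block sizes are [2, 1].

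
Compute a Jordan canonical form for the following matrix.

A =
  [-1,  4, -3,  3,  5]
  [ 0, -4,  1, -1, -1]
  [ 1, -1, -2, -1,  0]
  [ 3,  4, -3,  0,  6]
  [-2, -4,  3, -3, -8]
J_3(-3) ⊕ J_2(-3)

The characteristic polynomial is
  det(x·I − A) = x^5 + 15*x^4 + 90*x^3 + 270*x^2 + 405*x + 243 = (x + 3)^5

Eigenvalues and multiplicities (the geometric multiplicity of λ is n − rank(A − λI), which equals the number of Jordan blocks for λ):
  λ = -3: algebraic multiplicity = 5, geometric multiplicity = 2

Determining the block sizes for each eigenvalue:
  λ = -3: with am = 5 and gm = 2, the partition is not yet determined (e.g. several partitions of 5 into 2 parts exist). Let N = A − (-3)·I. Computing rank(N^1) = 3, rank(N^2) = 1, rank(N^3) = 0; the number of blocks of size ≥ j is rank(N^{j−1}) − rank(N^j), giving [2, 2, 1]. So we have 1 block(s) of size 3, 1 block(s) of size 2 → block sizes [3, 2]

Assembling the blocks gives a Jordan form
J =
  [-3,  1,  0,  0,  0]
  [ 0, -3,  1,  0,  0]
  [ 0,  0, -3,  0,  0]
  [ 0,  0,  0, -3,  1]
  [ 0,  0,  0,  0, -3]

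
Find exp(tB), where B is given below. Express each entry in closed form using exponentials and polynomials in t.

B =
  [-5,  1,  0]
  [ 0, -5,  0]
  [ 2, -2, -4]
e^{tB} =
  [exp(-5*t), t*exp(-5*t), 0]
  [0, exp(-5*t), 0]
  [2*exp(-4*t) - 2*exp(-5*t), -2*t*exp(-5*t), exp(-4*t)]

Strategy: write B = P · J · P⁻¹ where J is a Jordan canonical form, so e^{tB} = P · e^{tJ} · P⁻¹, and e^{tJ} can be computed block-by-block.

B has Jordan form
J =
  [-5,  1,  0]
  [ 0, -5,  0]
  [ 0,  0, -4]
(up to reordering of blocks).

Per-block formulas:
  For a 1×1 block at λ = -4: exp(t · [-4]) = [e^(-4t)].
  For a 2×2 Jordan block J_2(-5): exp(t · J_2(-5)) = e^(-5t)·(I + t·N), where N is the 2×2 nilpotent shift.

After assembling e^{tJ} and conjugating by P, we get:

e^{tB} =
  [exp(-5*t), t*exp(-5*t), 0]
  [0, exp(-5*t), 0]
  [2*exp(-4*t) - 2*exp(-5*t), -2*t*exp(-5*t), exp(-4*t)]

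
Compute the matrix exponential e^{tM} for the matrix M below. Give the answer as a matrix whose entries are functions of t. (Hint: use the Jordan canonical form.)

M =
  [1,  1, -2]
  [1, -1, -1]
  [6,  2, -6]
e^{tM} =
  [-t^2*exp(-2*t) + 3*t*exp(-2*t) + exp(-2*t), t*exp(-2*t), t^2*exp(-2*t)/2 - 2*t*exp(-2*t)]
  [-t^2*exp(-2*t) + t*exp(-2*t), t*exp(-2*t) + exp(-2*t), t^2*exp(-2*t)/2 - t*exp(-2*t)]
  [-2*t^2*exp(-2*t) + 6*t*exp(-2*t), 2*t*exp(-2*t), t^2*exp(-2*t) - 4*t*exp(-2*t) + exp(-2*t)]

Strategy: write M = P · J · P⁻¹ where J is a Jordan canonical form, so e^{tM} = P · e^{tJ} · P⁻¹, and e^{tJ} can be computed block-by-block.

M has Jordan form
J =
  [-2,  1,  0]
  [ 0, -2,  1]
  [ 0,  0, -2]
(up to reordering of blocks).

Per-block formulas:
  For a 3×3 Jordan block J_3(-2): exp(t · J_3(-2)) = e^(-2t)·(I + t·N + (t^2/2)·N^2), where N is the 3×3 nilpotent shift.

After assembling e^{tJ} and conjugating by P, we get:

e^{tM} =
  [-t^2*exp(-2*t) + 3*t*exp(-2*t) + exp(-2*t), t*exp(-2*t), t^2*exp(-2*t)/2 - 2*t*exp(-2*t)]
  [-t^2*exp(-2*t) + t*exp(-2*t), t*exp(-2*t) + exp(-2*t), t^2*exp(-2*t)/2 - t*exp(-2*t)]
  [-2*t^2*exp(-2*t) + 6*t*exp(-2*t), 2*t*exp(-2*t), t^2*exp(-2*t) - 4*t*exp(-2*t) + exp(-2*t)]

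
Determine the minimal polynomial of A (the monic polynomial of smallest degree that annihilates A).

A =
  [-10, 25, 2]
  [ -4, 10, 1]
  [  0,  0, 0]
x^3

The characteristic polynomial is χ_A(x) = x^3, so the eigenvalues are known. The minimal polynomial is
  m_A(x) = Π_λ (x − λ)^{k_λ}
where k_λ is the size of the *largest* Jordan block for λ (equivalently, the smallest k with (A − λI)^k v = 0 for every generalised eigenvector v of λ).

  λ = 0: largest Jordan block has size 3, contributing (x − 0)^3

So m_A(x) = x^3 = x^3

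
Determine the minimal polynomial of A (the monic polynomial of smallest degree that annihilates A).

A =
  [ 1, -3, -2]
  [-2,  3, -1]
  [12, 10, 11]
x^3 - 15*x^2 + 75*x - 125

The characteristic polynomial is χ_A(x) = (x - 5)^3, so the eigenvalues are known. The minimal polynomial is
  m_A(x) = Π_λ (x − λ)^{k_λ}
where k_λ is the size of the *largest* Jordan block for λ (equivalently, the smallest k with (A − λI)^k v = 0 for every generalised eigenvector v of λ).

  λ = 5: largest Jordan block has size 3, contributing (x − 5)^3

So m_A(x) = (x - 5)^3 = x^3 - 15*x^2 + 75*x - 125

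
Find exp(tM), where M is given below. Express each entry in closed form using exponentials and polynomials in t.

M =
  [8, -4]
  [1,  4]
e^{tM} =
  [2*t*exp(6*t) + exp(6*t), -4*t*exp(6*t)]
  [t*exp(6*t), -2*t*exp(6*t) + exp(6*t)]

Strategy: write M = P · J · P⁻¹ where J is a Jordan canonical form, so e^{tM} = P · e^{tJ} · P⁻¹, and e^{tJ} can be computed block-by-block.

M has Jordan form
J =
  [6, 1]
  [0, 6]
(up to reordering of blocks).

Per-block formulas:
  For a 2×2 Jordan block J_2(6): exp(t · J_2(6)) = e^(6t)·(I + t·N), where N is the 2×2 nilpotent shift.

After assembling e^{tJ} and conjugating by P, we get:

e^{tM} =
  [2*t*exp(6*t) + exp(6*t), -4*t*exp(6*t)]
  [t*exp(6*t), -2*t*exp(6*t) + exp(6*t)]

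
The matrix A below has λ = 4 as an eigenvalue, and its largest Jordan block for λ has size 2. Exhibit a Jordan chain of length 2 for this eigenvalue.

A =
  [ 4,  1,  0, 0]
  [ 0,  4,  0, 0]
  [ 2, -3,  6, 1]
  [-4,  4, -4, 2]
A Jordan chain for λ = 4 of length 2:
v_1 = (0, 0, 2, -4)ᵀ
v_2 = (1, 0, 0, 0)ᵀ

Let N = A − (4)·I. We want v_2 with N^2 v_2 = 0 but N^1 v_2 ≠ 0; then v_{j-1} := N · v_j for j = 2, …, 2.

Pick v_2 = (1, 0, 0, 0)ᵀ.
Then v_1 = N · v_2 = (0, 0, 2, -4)ᵀ.

Sanity check: (A − (4)·I) v_1 = (0, 0, 0, 0)ᵀ = 0. ✓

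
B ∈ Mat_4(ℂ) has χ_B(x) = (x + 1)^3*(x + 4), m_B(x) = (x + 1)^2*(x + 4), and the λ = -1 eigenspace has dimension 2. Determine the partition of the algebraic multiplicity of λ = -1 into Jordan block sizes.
Block sizes for λ = -1: [2, 1]

Step 1 — from the characteristic polynomial, algebraic multiplicity of λ = -1 is 3. From dim ker(B − (-1)·I) = 2, there are exactly 2 Jordan blocks for λ = -1.
Step 2 — from the minimal polynomial, the factor (x + 1)^2 tells us the largest block for λ = -1 has size 2.
Step 3 — with total size 3, 2 blocks, and largest block 2, the block sizes (in nonincreasing order) are [2, 1].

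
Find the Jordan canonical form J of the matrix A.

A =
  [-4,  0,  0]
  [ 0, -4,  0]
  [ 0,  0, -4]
J_1(-4) ⊕ J_1(-4) ⊕ J_1(-4)

The characteristic polynomial is
  det(x·I − A) = x^3 + 12*x^2 + 48*x + 64 = (x + 4)^3

Eigenvalues and multiplicities (the geometric multiplicity of λ is n − rank(A − λI), which equals the number of Jordan blocks for λ):
  λ = -4: algebraic multiplicity = 3, geometric multiplicity = 3

Determining the block sizes for each eigenvalue:
  λ = -4: gm = am = 3, so every block has size 1 → block sizes [1, 1, 1]

Assembling the blocks gives a Jordan form
J =
  [-4,  0,  0]
  [ 0, -4,  0]
  [ 0,  0, -4]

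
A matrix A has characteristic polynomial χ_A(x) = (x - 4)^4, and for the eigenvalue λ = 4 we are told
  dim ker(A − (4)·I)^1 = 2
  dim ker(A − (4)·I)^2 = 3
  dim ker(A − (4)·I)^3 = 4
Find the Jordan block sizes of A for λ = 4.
Block sizes for λ = 4: [3, 1]

From the dimensions of kernels of powers, the number of Jordan blocks of size at least j is d_j − d_{j−1} where d_j = dim ker(N^j) (with d_0 = 0). Computing the differences gives [2, 1, 1].
The number of blocks of size exactly k is (#blocks of size ≥ k) − (#blocks of size ≥ k + 1), so the partition is: 1 block(s) of size 1, 1 block(s) of size 3.
In nonincreasing order the block sizes are [3, 1].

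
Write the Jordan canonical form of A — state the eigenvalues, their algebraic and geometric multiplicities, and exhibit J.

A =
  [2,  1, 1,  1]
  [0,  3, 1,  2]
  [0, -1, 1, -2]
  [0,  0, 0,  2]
J_2(2) ⊕ J_2(2)

The characteristic polynomial is
  det(x·I − A) = x^4 - 8*x^3 + 24*x^2 - 32*x + 16 = (x - 2)^4

Eigenvalues and multiplicities (the geometric multiplicity of λ is n − rank(A − λI), which equals the number of Jordan blocks for λ):
  λ = 2: algebraic multiplicity = 4, geometric multiplicity = 2

Determining the block sizes for each eigenvalue:
  λ = 2: with am = 4 and gm = 2, the partition is not yet determined (e.g. several partitions of 4 into 2 parts exist). Let N = A − (2)·I. Computing rank(N^1) = 2, rank(N^2) = 0; the number of blocks of size ≥ j is rank(N^{j−1}) − rank(N^j), giving [2, 2]. So we have 2 block(s) of size 2 → block sizes [2, 2]

Assembling the blocks gives a Jordan form
J =
  [2, 1, 0, 0]
  [0, 2, 0, 0]
  [0, 0, 2, 1]
  [0, 0, 0, 2]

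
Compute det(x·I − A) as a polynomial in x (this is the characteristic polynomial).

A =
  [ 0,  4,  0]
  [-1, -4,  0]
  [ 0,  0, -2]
x^3 + 6*x^2 + 12*x + 8

Expanding det(x·I − A) (e.g. by cofactor expansion or by noting that A is similar to its Jordan form J, which has the same characteristic polynomial as A) gives
  χ_A(x) = x^3 + 6*x^2 + 12*x + 8
which factors as (x + 2)^3. The eigenvalues (with algebraic multiplicities) are λ = -2 with multiplicity 3.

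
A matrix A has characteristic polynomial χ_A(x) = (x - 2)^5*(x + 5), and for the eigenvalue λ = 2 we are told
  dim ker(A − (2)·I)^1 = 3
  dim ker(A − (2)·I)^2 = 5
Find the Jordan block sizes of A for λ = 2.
Block sizes for λ = 2: [2, 2, 1]

From the dimensions of kernels of powers, the number of Jordan blocks of size at least j is d_j − d_{j−1} where d_j = dim ker(N^j) (with d_0 = 0). Computing the differences gives [3, 2].
The number of blocks of size exactly k is (#blocks of size ≥ k) − (#blocks of size ≥ k + 1), so the partition is: 1 block(s) of size 1, 2 block(s) of size 2.
In nonincreasing order the block sizes are [2, 2, 1].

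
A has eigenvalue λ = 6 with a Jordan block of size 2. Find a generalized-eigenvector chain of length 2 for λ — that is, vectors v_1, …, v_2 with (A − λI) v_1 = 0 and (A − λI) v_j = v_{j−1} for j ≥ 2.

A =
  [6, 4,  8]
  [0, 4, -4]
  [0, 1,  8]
A Jordan chain for λ = 6 of length 2:
v_1 = (4, -2, 1)ᵀ
v_2 = (0, 1, 0)ᵀ

Let N = A − (6)·I. We want v_2 with N^2 v_2 = 0 but N^1 v_2 ≠ 0; then v_{j-1} := N · v_j for j = 2, …, 2.

Pick v_2 = (0, 1, 0)ᵀ.
Then v_1 = N · v_2 = (4, -2, 1)ᵀ.

Sanity check: (A − (6)·I) v_1 = (0, 0, 0)ᵀ = 0. ✓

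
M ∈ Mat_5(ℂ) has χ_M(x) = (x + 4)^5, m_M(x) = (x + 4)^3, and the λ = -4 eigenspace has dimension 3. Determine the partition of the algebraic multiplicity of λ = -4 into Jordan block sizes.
Block sizes for λ = -4: [3, 1, 1]

Step 1 — from the characteristic polynomial, algebraic multiplicity of λ = -4 is 5. From dim ker(M − (-4)·I) = 3, there are exactly 3 Jordan blocks for λ = -4.
Step 2 — from the minimal polynomial, the factor (x + 4)^3 tells us the largest block for λ = -4 has size 3.
Step 3 — with total size 5, 3 blocks, and largest block 3, the block sizes (in nonincreasing order) are [3, 1, 1].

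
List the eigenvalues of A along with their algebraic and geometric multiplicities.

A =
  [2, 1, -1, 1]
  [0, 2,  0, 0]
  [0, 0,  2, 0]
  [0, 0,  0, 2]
λ = 2: alg = 4, geom = 3

Step 1 — factor the characteristic polynomial to read off the algebraic multiplicities:
  χ_A(x) = (x - 2)^4

Step 2 — compute geometric multiplicities via the rank-nullity identity g(λ) = n − rank(A − λI):
  rank(A − (2)·I) = 1, so dim ker(A − (2)·I) = n − 1 = 3

Summary:
  λ = 2: algebraic multiplicity = 4, geometric multiplicity = 3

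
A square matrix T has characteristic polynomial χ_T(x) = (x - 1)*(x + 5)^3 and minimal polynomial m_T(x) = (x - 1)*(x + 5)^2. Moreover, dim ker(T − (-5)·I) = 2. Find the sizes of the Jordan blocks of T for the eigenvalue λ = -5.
Block sizes for λ = -5: [2, 1]

Step 1 — from the characteristic polynomial, algebraic multiplicity of λ = -5 is 3. From dim ker(T − (-5)·I) = 2, there are exactly 2 Jordan blocks for λ = -5.
Step 2 — from the minimal polynomial, the factor (x + 5)^2 tells us the largest block for λ = -5 has size 2.
Step 3 — with total size 3, 2 blocks, and largest block 2, the block sizes (in nonincreasing order) are [2, 1].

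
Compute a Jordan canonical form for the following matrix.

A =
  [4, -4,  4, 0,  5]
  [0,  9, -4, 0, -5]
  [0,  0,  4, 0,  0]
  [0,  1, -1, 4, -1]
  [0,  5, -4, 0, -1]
J_3(4) ⊕ J_2(4)

The characteristic polynomial is
  det(x·I − A) = x^5 - 20*x^4 + 160*x^3 - 640*x^2 + 1280*x - 1024 = (x - 4)^5

Eigenvalues and multiplicities (the geometric multiplicity of λ is n − rank(A − λI), which equals the number of Jordan blocks for λ):
  λ = 4: algebraic multiplicity = 5, geometric multiplicity = 2

Determining the block sizes for each eigenvalue:
  λ = 4: with am = 5 and gm = 2, the partition is not yet determined (e.g. several partitions of 5 into 2 parts exist). Let N = A − (4)·I. Computing rank(N^1) = 3, rank(N^2) = 1, rank(N^3) = 0; the number of blocks of size ≥ j is rank(N^{j−1}) − rank(N^j), giving [2, 2, 1]. So we have 1 block(s) of size 3, 1 block(s) of size 2 → block sizes [3, 2]

Assembling the blocks gives a Jordan form
J =
  [4, 1, 0, 0, 0]
  [0, 4, 1, 0, 0]
  [0, 0, 4, 0, 0]
  [0, 0, 0, 4, 1]
  [0, 0, 0, 0, 4]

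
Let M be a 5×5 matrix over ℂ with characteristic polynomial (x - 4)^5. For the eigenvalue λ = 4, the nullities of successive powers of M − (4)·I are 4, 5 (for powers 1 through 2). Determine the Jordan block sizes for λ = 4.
Block sizes for λ = 4: [2, 1, 1, 1]

From the dimensions of kernels of powers, the number of Jordan blocks of size at least j is d_j − d_{j−1} where d_j = dim ker(N^j) (with d_0 = 0). Computing the differences gives [4, 1].
The number of blocks of size exactly k is (#blocks of size ≥ k) − (#blocks of size ≥ k + 1), so the partition is: 3 block(s) of size 1, 1 block(s) of size 2.
In nonincreasing order the block sizes are [2, 1, 1, 1].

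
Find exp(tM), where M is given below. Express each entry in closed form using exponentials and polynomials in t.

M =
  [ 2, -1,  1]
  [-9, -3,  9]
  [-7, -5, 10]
e^{tM} =
  [3*t^2*exp(3*t)/2 - t*exp(3*t) + exp(3*t), t^2*exp(3*t) - t*exp(3*t), -3*t^2*exp(3*t)/2 + t*exp(3*t)]
  [-9*t*exp(3*t), -6*t*exp(3*t) + exp(3*t), 9*t*exp(3*t)]
  [3*t^2*exp(3*t)/2 - 7*t*exp(3*t), t^2*exp(3*t) - 5*t*exp(3*t), -3*t^2*exp(3*t)/2 + 7*t*exp(3*t) + exp(3*t)]

Strategy: write M = P · J · P⁻¹ where J is a Jordan canonical form, so e^{tM} = P · e^{tJ} · P⁻¹, and e^{tJ} can be computed block-by-block.

M has Jordan form
J =
  [3, 1, 0]
  [0, 3, 1]
  [0, 0, 3]
(up to reordering of blocks).

Per-block formulas:
  For a 3×3 Jordan block J_3(3): exp(t · J_3(3)) = e^(3t)·(I + t·N + (t^2/2)·N^2), where N is the 3×3 nilpotent shift.

After assembling e^{tJ} and conjugating by P, we get:

e^{tM} =
  [3*t^2*exp(3*t)/2 - t*exp(3*t) + exp(3*t), t^2*exp(3*t) - t*exp(3*t), -3*t^2*exp(3*t)/2 + t*exp(3*t)]
  [-9*t*exp(3*t), -6*t*exp(3*t) + exp(3*t), 9*t*exp(3*t)]
  [3*t^2*exp(3*t)/2 - 7*t*exp(3*t), t^2*exp(3*t) - 5*t*exp(3*t), -3*t^2*exp(3*t)/2 + 7*t*exp(3*t) + exp(3*t)]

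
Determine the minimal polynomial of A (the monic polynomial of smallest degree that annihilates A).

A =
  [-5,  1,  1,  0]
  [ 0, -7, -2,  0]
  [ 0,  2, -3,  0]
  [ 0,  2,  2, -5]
x^2 + 10*x + 25

The characteristic polynomial is χ_A(x) = (x + 5)^4, so the eigenvalues are known. The minimal polynomial is
  m_A(x) = Π_λ (x − λ)^{k_λ}
where k_λ is the size of the *largest* Jordan block for λ (equivalently, the smallest k with (A − λI)^k v = 0 for every generalised eigenvector v of λ).

  λ = -5: largest Jordan block has size 2, contributing (x + 5)^2

So m_A(x) = (x + 5)^2 = x^2 + 10*x + 25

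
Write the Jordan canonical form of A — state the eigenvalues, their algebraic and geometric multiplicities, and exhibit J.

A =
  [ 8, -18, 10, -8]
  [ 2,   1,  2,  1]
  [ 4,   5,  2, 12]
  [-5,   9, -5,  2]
J_1(-2) ⊕ J_3(5)

The characteristic polynomial is
  det(x·I − A) = x^4 - 13*x^3 + 45*x^2 + 25*x - 250 = (x - 5)^3*(x + 2)

Eigenvalues and multiplicities (the geometric multiplicity of λ is n − rank(A − λI), which equals the number of Jordan blocks for λ):
  λ = -2: algebraic multiplicity = 1, geometric multiplicity = 1
  λ = 5: algebraic multiplicity = 3, geometric multiplicity = 1

Determining the block sizes for each eigenvalue:
  λ = -2: one block (gm = 1), so the single block has size am = 1 → block sizes [1]
  λ = 5: one block (gm = 1), so the single block has size am = 3 → block sizes [3]

Assembling the blocks gives a Jordan form
J =
  [-2, 0, 0, 0]
  [ 0, 5, 1, 0]
  [ 0, 0, 5, 1]
  [ 0, 0, 0, 5]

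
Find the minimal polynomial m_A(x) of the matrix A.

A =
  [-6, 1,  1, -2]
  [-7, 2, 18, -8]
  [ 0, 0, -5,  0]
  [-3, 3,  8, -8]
x^4 + 17*x^3 + 105*x^2 + 275*x + 250

The characteristic polynomial is χ_A(x) = (x + 2)*(x + 5)^3, so the eigenvalues are known. The minimal polynomial is
  m_A(x) = Π_λ (x − λ)^{k_λ}
where k_λ is the size of the *largest* Jordan block for λ (equivalently, the smallest k with (A − λI)^k v = 0 for every generalised eigenvector v of λ).

  λ = -5: largest Jordan block has size 3, contributing (x + 5)^3
  λ = -2: largest Jordan block has size 1, contributing (x + 2)

So m_A(x) = (x + 2)*(x + 5)^3 = x^4 + 17*x^3 + 105*x^2 + 275*x + 250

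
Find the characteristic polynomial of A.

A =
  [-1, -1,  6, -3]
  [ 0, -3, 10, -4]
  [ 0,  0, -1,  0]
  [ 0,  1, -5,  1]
x^4 + 4*x^3 + 6*x^2 + 4*x + 1

Expanding det(x·I − A) (e.g. by cofactor expansion or by noting that A is similar to its Jordan form J, which has the same characteristic polynomial as A) gives
  χ_A(x) = x^4 + 4*x^3 + 6*x^2 + 4*x + 1
which factors as (x + 1)^4. The eigenvalues (with algebraic multiplicities) are λ = -1 with multiplicity 4.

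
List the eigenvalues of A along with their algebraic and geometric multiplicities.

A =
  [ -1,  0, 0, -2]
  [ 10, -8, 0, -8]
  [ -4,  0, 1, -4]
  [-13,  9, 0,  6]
λ = -2: alg = 2, geom = 1; λ = 1: alg = 2, geom = 2

Step 1 — factor the characteristic polynomial to read off the algebraic multiplicities:
  χ_A(x) = (x - 1)^2*(x + 2)^2

Step 2 — compute geometric multiplicities via the rank-nullity identity g(λ) = n − rank(A − λI):
  rank(A − (-2)·I) = 3, so dim ker(A − (-2)·I) = n − 3 = 1
  rank(A − (1)·I) = 2, so dim ker(A − (1)·I) = n − 2 = 2

Summary:
  λ = -2: algebraic multiplicity = 2, geometric multiplicity = 1
  λ = 1: algebraic multiplicity = 2, geometric multiplicity = 2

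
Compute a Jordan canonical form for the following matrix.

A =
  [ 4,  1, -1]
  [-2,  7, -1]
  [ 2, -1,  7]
J_2(6) ⊕ J_1(6)

The characteristic polynomial is
  det(x·I − A) = x^3 - 18*x^2 + 108*x - 216 = (x - 6)^3

Eigenvalues and multiplicities (the geometric multiplicity of λ is n − rank(A − λI), which equals the number of Jordan blocks for λ):
  λ = 6: algebraic multiplicity = 3, geometric multiplicity = 2

Determining the block sizes for each eigenvalue:
  λ = 6: 2 blocks summing to 3 forces exactly one block of size 2 and the rest size 1 → block sizes [2, 1]

Assembling the blocks gives a Jordan form
J =
  [6, 1, 0]
  [0, 6, 0]
  [0, 0, 6]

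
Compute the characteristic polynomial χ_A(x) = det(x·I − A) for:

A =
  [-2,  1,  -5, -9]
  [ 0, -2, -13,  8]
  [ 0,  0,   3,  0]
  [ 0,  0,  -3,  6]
x^4 - 5*x^3 - 14*x^2 + 36*x + 72

Expanding det(x·I − A) (e.g. by cofactor expansion or by noting that A is similar to its Jordan form J, which has the same characteristic polynomial as A) gives
  χ_A(x) = x^4 - 5*x^3 - 14*x^2 + 36*x + 72
which factors as (x - 6)*(x - 3)*(x + 2)^2. The eigenvalues (with algebraic multiplicities) are λ = -2 with multiplicity 2, λ = 3 with multiplicity 1, λ = 6 with multiplicity 1.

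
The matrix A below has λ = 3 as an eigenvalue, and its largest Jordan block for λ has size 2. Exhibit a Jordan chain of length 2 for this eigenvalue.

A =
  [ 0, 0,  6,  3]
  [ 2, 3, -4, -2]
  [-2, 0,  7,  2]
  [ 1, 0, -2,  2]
A Jordan chain for λ = 3 of length 2:
v_1 = (-3, 2, -2, 1)ᵀ
v_2 = (1, 0, 0, 0)ᵀ

Let N = A − (3)·I. We want v_2 with N^2 v_2 = 0 but N^1 v_2 ≠ 0; then v_{j-1} := N · v_j for j = 2, …, 2.

Pick v_2 = (1, 0, 0, 0)ᵀ.
Then v_1 = N · v_2 = (-3, 2, -2, 1)ᵀ.

Sanity check: (A − (3)·I) v_1 = (0, 0, 0, 0)ᵀ = 0. ✓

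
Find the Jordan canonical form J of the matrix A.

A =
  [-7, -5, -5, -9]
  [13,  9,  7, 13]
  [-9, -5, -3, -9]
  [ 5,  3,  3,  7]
J_1(0) ⊕ J_2(2) ⊕ J_1(2)

The characteristic polynomial is
  det(x·I − A) = x^4 - 6*x^3 + 12*x^2 - 8*x = x*(x - 2)^3

Eigenvalues and multiplicities (the geometric multiplicity of λ is n − rank(A − λI), which equals the number of Jordan blocks for λ):
  λ = 0: algebraic multiplicity = 1, geometric multiplicity = 1
  λ = 2: algebraic multiplicity = 3, geometric multiplicity = 2

Determining the block sizes for each eigenvalue:
  λ = 0: one block (gm = 1), so the single block has size am = 1 → block sizes [1]
  λ = 2: 2 blocks summing to 3 forces exactly one block of size 2 and the rest size 1 → block sizes [2, 1]

Assembling the blocks gives a Jordan form
J =
  [0, 0, 0, 0]
  [0, 2, 1, 0]
  [0, 0, 2, 0]
  [0, 0, 0, 2]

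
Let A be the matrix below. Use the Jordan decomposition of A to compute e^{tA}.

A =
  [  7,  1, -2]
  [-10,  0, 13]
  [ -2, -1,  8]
e^{tA} =
  [-t^2*exp(5*t) + 2*t*exp(5*t) + exp(5*t), -t^2*exp(5*t)/2 + t*exp(5*t), 3*t^2*exp(5*t)/2 - 2*t*exp(5*t)]
  [2*t^2*exp(5*t) - 10*t*exp(5*t), t^2*exp(5*t) - 5*t*exp(5*t) + exp(5*t), -3*t^2*exp(5*t) + 13*t*exp(5*t)]
  [-2*t*exp(5*t), -t*exp(5*t), 3*t*exp(5*t) + exp(5*t)]

Strategy: write A = P · J · P⁻¹ where J is a Jordan canonical form, so e^{tA} = P · e^{tJ} · P⁻¹, and e^{tJ} can be computed block-by-block.

A has Jordan form
J =
  [5, 1, 0]
  [0, 5, 1]
  [0, 0, 5]
(up to reordering of blocks).

Per-block formulas:
  For a 3×3 Jordan block J_3(5): exp(t · J_3(5)) = e^(5t)·(I + t·N + (t^2/2)·N^2), where N is the 3×3 nilpotent shift.

After assembling e^{tJ} and conjugating by P, we get:

e^{tA} =
  [-t^2*exp(5*t) + 2*t*exp(5*t) + exp(5*t), -t^2*exp(5*t)/2 + t*exp(5*t), 3*t^2*exp(5*t)/2 - 2*t*exp(5*t)]
  [2*t^2*exp(5*t) - 10*t*exp(5*t), t^2*exp(5*t) - 5*t*exp(5*t) + exp(5*t), -3*t^2*exp(5*t) + 13*t*exp(5*t)]
  [-2*t*exp(5*t), -t*exp(5*t), 3*t*exp(5*t) + exp(5*t)]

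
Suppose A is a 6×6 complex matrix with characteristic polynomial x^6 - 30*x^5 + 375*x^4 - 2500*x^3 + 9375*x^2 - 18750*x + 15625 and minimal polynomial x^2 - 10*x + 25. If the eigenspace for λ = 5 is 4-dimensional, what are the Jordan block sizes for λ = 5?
Block sizes for λ = 5: [2, 2, 1, 1]

Step 1 — from the characteristic polynomial, algebraic multiplicity of λ = 5 is 6. From dim ker(A − (5)·I) = 4, there are exactly 4 Jordan blocks for λ = 5.
Step 2 — from the minimal polynomial, the factor (x − 5)^2 tells us the largest block for λ = 5 has size 2.
Step 3 — with total size 6, 4 blocks, and largest block 2, the block sizes (in nonincreasing order) are [2, 2, 1, 1].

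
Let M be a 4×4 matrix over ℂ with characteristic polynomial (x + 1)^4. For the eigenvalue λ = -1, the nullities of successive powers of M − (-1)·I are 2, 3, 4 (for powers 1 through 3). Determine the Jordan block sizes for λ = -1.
Block sizes for λ = -1: [3, 1]

From the dimensions of kernels of powers, the number of Jordan blocks of size at least j is d_j − d_{j−1} where d_j = dim ker(N^j) (with d_0 = 0). Computing the differences gives [2, 1, 1].
The number of blocks of size exactly k is (#blocks of size ≥ k) − (#blocks of size ≥ k + 1), so the partition is: 1 block(s) of size 1, 1 block(s) of size 3.
In nonincreasing order the block sizes are [3, 1].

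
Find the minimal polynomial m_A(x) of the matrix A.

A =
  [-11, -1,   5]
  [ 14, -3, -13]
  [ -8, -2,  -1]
x^3 + 15*x^2 + 75*x + 125

The characteristic polynomial is χ_A(x) = (x + 5)^3, so the eigenvalues are known. The minimal polynomial is
  m_A(x) = Π_λ (x − λ)^{k_λ}
where k_λ is the size of the *largest* Jordan block for λ (equivalently, the smallest k with (A − λI)^k v = 0 for every generalised eigenvector v of λ).

  λ = -5: largest Jordan block has size 3, contributing (x + 5)^3

So m_A(x) = (x + 5)^3 = x^3 + 15*x^2 + 75*x + 125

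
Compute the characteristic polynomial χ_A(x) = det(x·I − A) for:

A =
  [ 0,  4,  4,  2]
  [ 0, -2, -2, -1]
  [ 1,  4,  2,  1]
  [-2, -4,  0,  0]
x^4

Expanding det(x·I − A) (e.g. by cofactor expansion or by noting that A is similar to its Jordan form J, which has the same characteristic polynomial as A) gives
  χ_A(x) = x^4
which factors as x^4. The eigenvalues (with algebraic multiplicities) are λ = 0 with multiplicity 4.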